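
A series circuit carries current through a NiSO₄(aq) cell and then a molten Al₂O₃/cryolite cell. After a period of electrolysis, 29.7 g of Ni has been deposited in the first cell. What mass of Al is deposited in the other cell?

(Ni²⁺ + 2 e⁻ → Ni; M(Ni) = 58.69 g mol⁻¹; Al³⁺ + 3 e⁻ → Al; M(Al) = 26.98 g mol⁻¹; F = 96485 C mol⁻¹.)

n(Ni) = 29.7 / 58.69 = 0.5060 mol.
Since Ni²⁺ + 2 e⁻ → Ni, n(e⁻) passed = 2 × 0.5060 = 1.012 mol.
Cells in series carry the same charge, so the same 1.012 mol of electrons passes through cell 2.
Al³⁺ + 3 e⁻ → Al, so n(Al) = 1.012 / 3 = 0.3374 mol.
m(Al) = 0.3374 × 26.98 = 9.10 g.

9.10 g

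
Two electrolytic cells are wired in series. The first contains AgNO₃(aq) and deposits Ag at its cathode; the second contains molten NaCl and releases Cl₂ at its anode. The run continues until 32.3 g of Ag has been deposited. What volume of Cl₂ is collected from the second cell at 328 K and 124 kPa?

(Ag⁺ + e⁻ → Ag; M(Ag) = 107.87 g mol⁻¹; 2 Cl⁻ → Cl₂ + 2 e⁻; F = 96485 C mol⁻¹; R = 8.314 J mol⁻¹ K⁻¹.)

3.29 L

n(Ag) = 32.3 / 107.87 = 0.2994 mol, so n(e⁻) = 1 × 0.2994 = 0.2994 mol.
The cells are in series, so the same 0.2994 mol of electrons passes through the second cell.
2 Cl⁻ → Cl₂ + 2 e⁻ — 2 mol e⁻ per mol Cl₂, so n(Cl₂) = 0.2994/2 = 0.1497 mol.
V = nRT/P = (0.1497 × 8.314 × 328) / (124 × 10³) = 0.00329 m³ = 3.29 L.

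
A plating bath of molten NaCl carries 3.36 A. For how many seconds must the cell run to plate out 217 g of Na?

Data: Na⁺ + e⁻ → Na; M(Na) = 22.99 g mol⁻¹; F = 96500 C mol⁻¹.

2.71 × 10⁵ s

n(Na) = m/M = 217 / 22.99 = 9.439 mol.
Each Na atom requires 1 electron, so n(e⁻) = 1 × 9.439 = 9.439 mol.
Q = n(e⁻)·F = 9.439 × 96500 = 910900 C.
t = Q/I = 910900 / 3.360 A = 271100 s.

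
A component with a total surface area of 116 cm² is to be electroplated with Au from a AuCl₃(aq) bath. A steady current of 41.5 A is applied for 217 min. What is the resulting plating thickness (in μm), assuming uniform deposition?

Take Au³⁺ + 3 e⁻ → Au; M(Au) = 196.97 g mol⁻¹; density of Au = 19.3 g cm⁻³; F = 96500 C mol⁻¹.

Q = I·t = 41.50 × 13020 = 540300 C; n(e⁻) = 5.599 mol.
n(Au) = n(e⁻)/3 = 1.866 mol, so m = 1.866 × 196.97 = 367.6 g.
Volume = m/ρ = 367.6 / 19.3 = 19.05 cm³.
Thickness = V/A = 19.05 / 116 = 0.164 cm = 1640 μm.

1640 μm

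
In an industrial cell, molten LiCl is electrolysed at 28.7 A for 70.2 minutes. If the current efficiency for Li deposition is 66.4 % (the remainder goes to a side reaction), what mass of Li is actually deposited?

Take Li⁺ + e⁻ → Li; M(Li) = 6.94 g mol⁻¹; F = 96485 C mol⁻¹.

Q = I·t = 28.70 × 4212.0 = 120900 C.
n(e⁻) = 120900/96485 = 1.253 mol; theoretically n(Li) = 1.253/1 = 1.253 mol, m_theo = 8.695 g.
At 66.4 % efficiency, m_actual = 0.664 × 8.695 = 5.77 g.

5.77 g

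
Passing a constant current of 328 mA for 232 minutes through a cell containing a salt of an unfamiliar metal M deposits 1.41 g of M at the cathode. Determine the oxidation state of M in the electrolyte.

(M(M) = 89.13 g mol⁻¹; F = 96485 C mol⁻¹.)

Q = I·t = 0.3280 A × 13920 s = 4566 C, so n(e⁻) = 4566/96485 = 0.04732 mol.
n(M) deposited = 1.41 / 89.13 = 0.01582 mol.
Electrons per atom = n(e⁻)/n(M) = 0.04732 / 0.01582 = 2.99 ≈ 3, so the ion is M³⁺.

+3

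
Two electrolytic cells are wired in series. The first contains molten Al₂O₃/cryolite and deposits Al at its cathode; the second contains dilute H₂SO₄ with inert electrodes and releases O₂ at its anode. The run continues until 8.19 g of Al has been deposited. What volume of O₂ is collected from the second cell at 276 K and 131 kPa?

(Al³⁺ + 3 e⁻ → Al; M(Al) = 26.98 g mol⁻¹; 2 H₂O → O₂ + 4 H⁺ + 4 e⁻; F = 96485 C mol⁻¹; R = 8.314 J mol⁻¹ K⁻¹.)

3.99 L

n(Al) = 8.19 / 26.98 = 0.3036 mol, so n(e⁻) = 3 × 0.3036 = 0.9107 mol.
The cells are in series, so the same 0.9107 mol of electrons passes through the second cell.
2 H₂O → O₂ + 4 H⁺ + 4 e⁻ — 4 mol e⁻ per mol O₂, so n(O₂) = 0.9107/4 = 0.2277 mol.
V = nRT/P = (0.2277 × 8.314 × 276) / (131 × 10³) = 0.00399 m³ = 3.99 L.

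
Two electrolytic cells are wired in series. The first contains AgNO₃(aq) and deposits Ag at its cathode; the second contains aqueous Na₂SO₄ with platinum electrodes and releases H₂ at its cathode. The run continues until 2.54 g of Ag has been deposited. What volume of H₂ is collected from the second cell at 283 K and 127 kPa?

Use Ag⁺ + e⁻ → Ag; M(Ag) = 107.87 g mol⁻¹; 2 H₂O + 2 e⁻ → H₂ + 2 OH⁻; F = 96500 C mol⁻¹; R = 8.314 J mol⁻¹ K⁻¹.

n(Ag) = 2.54 / 107.87 = 0.02355 mol, so n(e⁻) = 1 × 0.02355 = 0.02355 mol.
The cells are in series, so the same 0.02355 mol of electrons passes through the second cell.
2 H₂O + 2 e⁻ → H₂ + 2 OH⁻ — 2 mol e⁻ per mol H₂, so n(H₂) = 0.02355/2 = 0.01177 mol.
V = nRT/P = (0.01177 × 8.314 × 283) / (127 × 10³) = 2.18 × 10⁻⁴ m³ = 0.218 L.

0.218 L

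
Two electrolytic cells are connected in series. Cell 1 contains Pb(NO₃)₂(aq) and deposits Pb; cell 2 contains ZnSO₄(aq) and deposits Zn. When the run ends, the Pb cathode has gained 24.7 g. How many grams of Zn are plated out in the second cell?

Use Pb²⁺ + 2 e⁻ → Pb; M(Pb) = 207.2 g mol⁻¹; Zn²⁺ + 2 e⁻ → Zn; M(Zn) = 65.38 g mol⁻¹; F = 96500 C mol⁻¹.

n(Pb) = 24.7 / 207.2 = 0.1192 mol.
Since Pb²⁺ + 2 e⁻ → Pb, n(e⁻) passed = 2 × 0.1192 = 0.2384 mol.
Cells in series carry the same charge, so the same 0.2384 mol of electrons passes through cell 2.
Zn²⁺ + 2 e⁻ → Zn, so n(Zn) = 0.2384 / 2 = 0.1192 mol.
m(Zn) = 0.1192 × 65.38 = 7.79 g.

7.79 g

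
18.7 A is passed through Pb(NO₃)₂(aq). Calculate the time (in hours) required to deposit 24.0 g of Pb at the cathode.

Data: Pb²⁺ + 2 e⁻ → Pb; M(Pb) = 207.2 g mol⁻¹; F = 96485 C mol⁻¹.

n(Pb) = m/M = 24.0 / 207.2 = 0.1158 mol.
Each Pb atom requires 2 electrons, so n(e⁻) = 2 × 0.1158 = 0.2317 mol.
Q = n(e⁻)·F = 0.2317 × 96485 = 22350 C.
t = Q/I = 22350 / 18.70 A = 1195 s = 0.332 h.

0.332 h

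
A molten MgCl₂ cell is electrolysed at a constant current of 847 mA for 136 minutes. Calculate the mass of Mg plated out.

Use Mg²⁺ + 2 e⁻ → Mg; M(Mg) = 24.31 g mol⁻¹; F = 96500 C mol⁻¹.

Q = I·t = 0.8470 A × 8160.0 s = 6912 C.
n(e⁻) = Q/F = 6912 / 96500 = 0.07162 mol.
Mg²⁺ + 2 e⁻ → Mg, so n(Mg) = n(e⁻)/2 = 0.03581 mol.
m = n·M = 0.03581 × 24.31 = 0.871 g.

0.871 g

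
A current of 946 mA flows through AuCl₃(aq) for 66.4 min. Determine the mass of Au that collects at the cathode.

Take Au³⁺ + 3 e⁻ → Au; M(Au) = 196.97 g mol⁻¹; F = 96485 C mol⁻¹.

2.56 g

Q = I·t = 0.9460 A × 3984.0 s = 3769 C.
n(e⁻) = Q/F = 3769 / 96485 = 0.03906 mol.
Au³⁺ + 3 e⁻ → Au, so n(Au) = n(e⁻)/3 = 0.01302 mol.
m = n·M = 0.01302 × 196.97 = 2.56 g.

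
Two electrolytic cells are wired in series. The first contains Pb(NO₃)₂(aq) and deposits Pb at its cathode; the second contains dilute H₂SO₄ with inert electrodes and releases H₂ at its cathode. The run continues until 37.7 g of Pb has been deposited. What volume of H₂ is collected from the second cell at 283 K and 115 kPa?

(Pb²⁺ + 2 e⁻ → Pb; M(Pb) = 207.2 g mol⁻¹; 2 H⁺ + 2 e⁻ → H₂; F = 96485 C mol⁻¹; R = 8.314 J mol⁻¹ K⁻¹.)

n(Pb) = 37.7 / 207.2 = 0.1819 mol, so n(e⁻) = 2 × 0.1819 = 0.3639 mol.
The cells are in series, so the same 0.3639 mol of electrons passes through the second cell.
2 H⁺ + 2 e⁻ → H₂ — 2 mol e⁻ per mol H₂, so n(H₂) = 0.3639/2 = 0.1819 mol.
V = nRT/P = (0.1819 × 8.314 × 283) / (115 × 10³) = 0.00372 m³ = 3.72 L.

3.72 L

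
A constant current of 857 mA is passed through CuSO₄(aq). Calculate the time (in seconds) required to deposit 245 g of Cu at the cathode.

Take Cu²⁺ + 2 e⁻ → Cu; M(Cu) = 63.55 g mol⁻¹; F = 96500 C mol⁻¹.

n(Cu) = m/M = 245 / 63.55 = 3.855 mol.
Each Cu atom requires 2 electrons, so n(e⁻) = 2 × 3.855 = 7.710 mol.
Q = n(e⁻)·F = 7.710 × 96500 = 744100 C.
t = Q/I = 744100 / 0.8570 A = 868200 s.

8.68 × 10⁵ s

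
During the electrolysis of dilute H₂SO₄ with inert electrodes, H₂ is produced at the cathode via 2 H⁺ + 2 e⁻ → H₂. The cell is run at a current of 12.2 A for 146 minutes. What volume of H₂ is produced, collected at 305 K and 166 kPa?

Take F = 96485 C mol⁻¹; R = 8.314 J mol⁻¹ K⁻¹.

Q = I·t = 12.20 A × 8760.0 s = 106900 C.
n(e⁻) = Q/F = 106900 / 96485 = 1.108 mol.
2 electrons are transferred per H₂ molecule, so n(H₂) = 1.108 / 2 = 0.5538 mol.
V = nRT/P = (0.5538 × 8.314 × 305) / (166 × 10³ Pa) = 0.00846 m³ = 8.46 L.

8.46 L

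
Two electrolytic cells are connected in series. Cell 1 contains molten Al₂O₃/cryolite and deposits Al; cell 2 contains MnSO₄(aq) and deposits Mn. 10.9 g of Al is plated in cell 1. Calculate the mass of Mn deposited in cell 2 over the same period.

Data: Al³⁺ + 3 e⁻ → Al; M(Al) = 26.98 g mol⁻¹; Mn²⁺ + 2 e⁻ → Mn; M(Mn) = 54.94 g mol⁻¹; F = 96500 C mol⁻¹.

33.3 g

n(Al) = 10.9 / 26.98 = 0.4040 mol.
Since Al³⁺ + 3 e⁻ → Al, n(e⁻) passed = 3 × 0.4040 = 1.212 mol.
Cells in series carry the same charge, so the same 1.212 mol of electrons passes through cell 2.
Mn²⁺ + 2 e⁻ → Mn, so n(Mn) = 1.212 / 2 = 0.6060 mol.
m(Mn) = 0.6060 × 54.94 = 33.3 g.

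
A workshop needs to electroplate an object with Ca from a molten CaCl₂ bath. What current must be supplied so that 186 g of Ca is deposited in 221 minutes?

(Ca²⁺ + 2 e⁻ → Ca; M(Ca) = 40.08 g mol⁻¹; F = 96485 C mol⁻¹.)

67.5 A

n(Ca) = 186 / 40.08 = 4.641 mol.
n(e⁻) = 2 × 4.641 = 9.281 mol.
Q = n(e⁻)·F = 9.281 × 96485 = 895500 C.
I = Q/t = 895500 / 13260 s = 67.5 A.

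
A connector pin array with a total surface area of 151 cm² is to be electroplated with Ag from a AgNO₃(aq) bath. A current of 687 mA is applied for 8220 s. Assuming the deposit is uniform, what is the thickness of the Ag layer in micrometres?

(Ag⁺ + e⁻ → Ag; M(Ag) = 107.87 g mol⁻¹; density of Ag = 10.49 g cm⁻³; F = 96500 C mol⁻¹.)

39.9 μm

Q = I·t = 0.6870 × 8220.0 = 5647 C; n(e⁻) = 0.05852 mol.
n(Ag) = n(e⁻)/1 = 0.05852 mol, so m = 0.05852 × 107.87 = 6.313 g.
Volume = m/ρ = 6.313 / 10.49 = 0.6018 cm³.
Thickness = V/A = 0.6018 / 151 = 0.00399 cm = 39.9 μm.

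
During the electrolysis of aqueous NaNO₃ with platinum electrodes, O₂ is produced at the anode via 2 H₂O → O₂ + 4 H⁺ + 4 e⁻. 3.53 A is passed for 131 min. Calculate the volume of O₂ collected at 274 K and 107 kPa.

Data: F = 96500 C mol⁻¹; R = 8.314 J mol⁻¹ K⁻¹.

Q = I·t = 3.530 A × 7860.0 s = 27750 C.
n(e⁻) = Q/F = 27750 / 96500 = 0.2875 mol.
4 electrons are transferred per O₂ molecule, so n(O₂) = 0.2875 / 4 = 0.07188 mol.
V = nRT/P = (0.07188 × 8.314 × 274) / (107 × 10³ Pa) = 0.00153 m³ = 1.53 L.

1.53 L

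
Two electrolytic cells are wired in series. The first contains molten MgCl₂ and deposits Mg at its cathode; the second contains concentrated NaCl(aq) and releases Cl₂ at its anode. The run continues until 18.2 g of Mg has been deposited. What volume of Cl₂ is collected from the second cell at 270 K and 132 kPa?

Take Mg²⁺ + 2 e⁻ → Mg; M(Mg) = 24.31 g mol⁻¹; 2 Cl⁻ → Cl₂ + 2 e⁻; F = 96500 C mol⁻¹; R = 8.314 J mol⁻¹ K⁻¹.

12.7 L

n(Mg) = 18.2 / 24.31 = 0.7487 mol, so n(e⁻) = 2 × 0.7487 = 1.497 mol.
The cells are in series, so the same 1.497 mol of electrons passes through the second cell.
2 Cl⁻ → Cl₂ + 2 e⁻ — 2 mol e⁻ per mol Cl₂, so n(Cl₂) = 1.497/2 = 0.7487 mol.
V = nRT/P = (0.7487 × 8.314 × 270) / (132 × 10³) = 0.0127 m³ = 12.7 L.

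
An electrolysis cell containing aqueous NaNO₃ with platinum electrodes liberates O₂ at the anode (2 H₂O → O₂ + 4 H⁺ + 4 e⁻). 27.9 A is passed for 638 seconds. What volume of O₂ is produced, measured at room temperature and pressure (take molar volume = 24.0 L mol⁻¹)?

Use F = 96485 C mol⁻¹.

1.11 L

Q = I·t = 27.90 A × 638.00 s = 17800 C.
n(e⁻) = Q/F = 17800 / 96485 = 0.1845 mol.
4 electrons are transferred per O₂ molecule, so n(O₂) = 0.1845 / 4 = 0.04612 mol.
V = n × V_m = 0.04612 × 24.0 = 1.11 L.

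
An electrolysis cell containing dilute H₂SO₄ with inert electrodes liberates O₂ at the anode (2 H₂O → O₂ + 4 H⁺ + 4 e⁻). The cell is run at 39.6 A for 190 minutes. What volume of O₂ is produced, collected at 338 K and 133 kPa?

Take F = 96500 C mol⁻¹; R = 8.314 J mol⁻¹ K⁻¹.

24.7 L

Q = I·t = 39.60 A × 11400 s = 451400 C.
n(e⁻) = Q/F = 451400 / 96500 = 4.678 mol.
4 electrons are transferred per O₂ molecule, so n(O₂) = 4.678 / 4 = 1.170 mol.
V = nRT/P = (1.170 × 8.314 × 338) / (133 × 10³ Pa) = 0.0247 m³ = 24.7 L.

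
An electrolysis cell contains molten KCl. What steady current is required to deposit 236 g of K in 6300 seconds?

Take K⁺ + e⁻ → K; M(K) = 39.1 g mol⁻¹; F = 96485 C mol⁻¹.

n(K) = 236 / 39.1 = 6.036 mol.
n(e⁻) = 1 × 6.036 = 6.036 mol.
Q = n(e⁻)·F = 6.036 × 96485 = 582400 C.
I = Q/t = 582400 / 6300.0 s = 92.4 A.

92.4 A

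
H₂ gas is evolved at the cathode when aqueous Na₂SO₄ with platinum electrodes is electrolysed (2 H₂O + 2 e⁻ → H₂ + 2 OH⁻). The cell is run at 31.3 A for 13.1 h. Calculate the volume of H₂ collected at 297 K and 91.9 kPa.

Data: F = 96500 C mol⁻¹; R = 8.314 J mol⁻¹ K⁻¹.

205 L

Q = I·t = 31.30 A × 47160 s = 1476000 C.
n(e⁻) = Q/F = 1476000 / 96500 = 15.30 mol.
2 electrons are transferred per H₂ molecule, so n(H₂) = 15.30 / 2 = 7.648 mol.
V = nRT/P = (7.648 × 8.314 × 297) / (91.9 × 10³ Pa) = 0.205 m³ = 205 L.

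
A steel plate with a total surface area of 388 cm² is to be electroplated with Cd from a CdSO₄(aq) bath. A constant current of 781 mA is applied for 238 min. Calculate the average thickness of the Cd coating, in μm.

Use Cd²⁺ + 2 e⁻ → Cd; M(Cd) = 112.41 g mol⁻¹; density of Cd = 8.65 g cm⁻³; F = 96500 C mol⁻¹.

19.4 μm

Q = I·t = 0.7810 × 14280 = 11150 C; n(e⁻) = 0.1156 mol.
n(Cd) = n(e⁻)/2 = 0.05779 mol, so m = 0.05779 × 112.41 = 6.496 g.
Volume = m/ρ = 6.496 / 8.65 = 0.7509 cm³.
Thickness = V/A = 0.7509 / 388 = 0.00194 cm = 19.4 μm.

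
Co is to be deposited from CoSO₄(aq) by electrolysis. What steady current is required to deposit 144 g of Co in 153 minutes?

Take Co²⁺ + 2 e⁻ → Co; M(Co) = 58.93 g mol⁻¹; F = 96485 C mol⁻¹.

n(Co) = 144 / 58.93 = 2.444 mol.
n(e⁻) = 2 × 2.444 = 4.887 mol.
Q = n(e⁻)·F = 4.887 × 96485 = 471500 C.
I = Q/t = 471500 / 9180.0 s = 51.4 A.

51.4 A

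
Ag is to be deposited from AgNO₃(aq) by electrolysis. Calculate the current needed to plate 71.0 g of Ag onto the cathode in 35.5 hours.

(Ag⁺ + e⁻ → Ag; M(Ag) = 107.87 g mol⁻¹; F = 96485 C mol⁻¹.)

n(Ag) = 71.0 / 107.87 = 0.6582 mol.
n(e⁻) = 1 × 0.6582 = 0.6582 mol.
Q = n(e⁻)·F = 0.6582 × 96485 = 63510 C.
I = Q/t = 63510 / 127800 s = 0.497 A.

0.497 A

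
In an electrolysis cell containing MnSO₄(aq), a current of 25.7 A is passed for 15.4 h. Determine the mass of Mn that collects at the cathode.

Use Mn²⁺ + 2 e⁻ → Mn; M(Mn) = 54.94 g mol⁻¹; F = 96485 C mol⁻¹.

Q = I·t = 25.70 A × 55440 s = 1425000 C.
n(e⁻) = Q/F = 1425000 / 96485 = 14.77 mol.
Mn²⁺ + 2 e⁻ → Mn, so n(Mn) = n(e⁻)/2 = 7.384 mol.
m = n·M = 7.384 × 54.94 = 406 g.

406 g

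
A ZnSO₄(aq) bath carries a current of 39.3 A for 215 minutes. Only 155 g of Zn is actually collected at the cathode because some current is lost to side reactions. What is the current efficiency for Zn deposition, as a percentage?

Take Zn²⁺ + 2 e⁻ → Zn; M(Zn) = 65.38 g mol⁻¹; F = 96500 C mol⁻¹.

Q = I·t = 39.30 × 12900 = 507000 C; n(e⁻) = 507000/96500 = 5.254 mol.
Theoretical n(Zn) = n(e⁻)/2 = 2.627 mol, i.e. m_theo = 2.627 × 65.38 = 171.7 g.
Efficiency = m_actual / m_theo = 155 / 171.7 = 90.3 %.

90.3 %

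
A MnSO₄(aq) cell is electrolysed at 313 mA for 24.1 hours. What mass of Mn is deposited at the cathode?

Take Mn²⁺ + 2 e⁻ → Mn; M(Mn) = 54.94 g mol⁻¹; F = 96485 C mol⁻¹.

Q = I·t = 0.3130 A × 86760 s = 27160 C.
n(e⁻) = Q/F = 27160 / 96485 = 0.2815 mol.
Mn²⁺ + 2 e⁻ → Mn, so n(Mn) = n(e⁻)/2 = 0.1407 mol.
m = n·M = 0.1407 × 54.94 = 7.73 g.

7.73 g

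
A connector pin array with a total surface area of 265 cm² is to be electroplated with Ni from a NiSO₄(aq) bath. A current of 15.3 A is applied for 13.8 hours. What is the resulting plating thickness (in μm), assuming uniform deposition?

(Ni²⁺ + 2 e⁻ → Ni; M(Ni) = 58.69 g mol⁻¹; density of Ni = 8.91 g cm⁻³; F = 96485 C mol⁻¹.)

979 μm

Q = I·t = 15.30 × 49680 = 760100 C; n(e⁻) = 7.878 mol.
n(Ni) = n(e⁻)/2 = 3.939 mol, so m = 3.939 × 58.69 = 231.2 g.
Volume = m/ρ = 231.2 / 8.91 = 25.95 cm³.
Thickness = V/A = 25.95 / 265 = 0.0979 cm = 979 μm.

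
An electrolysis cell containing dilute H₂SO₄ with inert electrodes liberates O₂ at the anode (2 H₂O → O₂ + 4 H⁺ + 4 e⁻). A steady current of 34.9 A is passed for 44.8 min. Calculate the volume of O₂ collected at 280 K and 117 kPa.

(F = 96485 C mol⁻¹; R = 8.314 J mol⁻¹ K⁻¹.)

4.84 L

Q = I·t = 34.90 A × 2688.0 s = 93810 C.
n(e⁻) = Q/F = 93810 / 96485 = 0.9723 mol.
4 electrons are transferred per O₂ molecule, so n(O₂) = 0.9723 / 4 = 0.2431 mol.
V = nRT/P = (0.2431 × 8.314 × 280) / (117 × 10³ Pa) = 0.00484 m³ = 4.84 L.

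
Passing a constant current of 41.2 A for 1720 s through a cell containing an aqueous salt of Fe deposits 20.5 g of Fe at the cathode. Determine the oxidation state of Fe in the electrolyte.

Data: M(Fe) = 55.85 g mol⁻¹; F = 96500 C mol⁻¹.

+2

Q = I·t = 41.20 A × 1720.0 s = 70860 C, so n(e⁻) = 70860/96500 = 0.7343 mol.
n(Fe) deposited = 20.5 / 55.85 = 0.3671 mol.
Electrons per atom = n(e⁻)/n(Fe) = 0.7343 / 0.3671 = 2.00 ≈ 2, so the ion is Fe²⁺.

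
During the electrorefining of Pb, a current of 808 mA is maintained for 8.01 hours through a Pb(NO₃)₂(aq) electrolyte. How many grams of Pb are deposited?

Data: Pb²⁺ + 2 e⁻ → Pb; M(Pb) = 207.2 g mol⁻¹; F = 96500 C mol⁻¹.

Q = I·t = 0.8080 A × 28836 s = 23300 C.
n(e⁻) = Q/F = 23300 / 96500 = 0.2414 mol.
Pb²⁺ + 2 e⁻ → Pb, so n(Pb) = n(e⁻)/2 = 0.1207 mol.
m = n·M = 0.1207 × 207.2 = 25.0 g.

25.0 g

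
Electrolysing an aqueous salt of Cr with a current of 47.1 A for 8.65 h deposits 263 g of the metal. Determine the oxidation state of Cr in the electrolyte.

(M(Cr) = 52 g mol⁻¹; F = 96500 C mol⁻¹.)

Q = I·t = 47.10 A × 31140 s = 1467000 C, so n(e⁻) = 1467000/96500 = 15.20 mol.
n(Cr) deposited = 263 / 52 = 5.058 mol.
Electrons per atom = n(e⁻)/n(Cr) = 15.20 / 5.058 = 3.01 ≈ 3, so the ion is Cr³⁺.

+3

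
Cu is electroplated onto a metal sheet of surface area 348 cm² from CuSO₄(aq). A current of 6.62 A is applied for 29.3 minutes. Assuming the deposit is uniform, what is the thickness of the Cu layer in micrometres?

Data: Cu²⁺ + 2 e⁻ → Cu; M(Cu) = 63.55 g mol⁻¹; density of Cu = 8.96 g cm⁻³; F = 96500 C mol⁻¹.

Q = I·t = 6.620 × 1758.0 = 11640 C; n(e⁻) = 0.1206 mol.
n(Cu) = n(e⁻)/2 = 0.06030 mol, so m = 0.06030 × 63.55 = 3.832 g.
Volume = m/ρ = 3.832 / 8.96 = 0.4277 cm³.
Thickness = V/A = 0.4277 / 348 = 0.00123 cm = 12.3 μm.

12.3 μm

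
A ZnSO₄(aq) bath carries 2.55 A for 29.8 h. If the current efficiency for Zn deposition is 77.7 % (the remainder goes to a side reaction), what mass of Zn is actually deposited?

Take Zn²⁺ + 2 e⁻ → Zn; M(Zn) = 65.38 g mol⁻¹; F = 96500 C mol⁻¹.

Q = I·t = 2.550 × 107280 = 273600 C.
n(e⁻) = 273600/96500 = 2.835 mol; theoretically n(Zn) = 2.835/2 = 1.417 mol, m_theo = 92.67 g.
At 77.7 % efficiency, m_actual = 0.777 × 92.67 = 72.0 g.

72.0 g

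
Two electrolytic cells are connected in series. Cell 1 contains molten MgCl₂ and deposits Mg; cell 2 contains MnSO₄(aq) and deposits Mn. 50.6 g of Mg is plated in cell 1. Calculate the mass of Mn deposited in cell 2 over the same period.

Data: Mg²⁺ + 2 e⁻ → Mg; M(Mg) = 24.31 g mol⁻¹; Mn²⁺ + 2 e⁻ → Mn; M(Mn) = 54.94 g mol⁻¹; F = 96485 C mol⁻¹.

114 g

n(Mg) = 50.6 / 24.31 = 2.081 mol.
Since Mg²⁺ + 2 e⁻ → Mg, n(e⁻) passed = 2 × 2.081 = 4.163 mol.
Cells in series carry the same charge, so the same 4.163 mol of electrons passes through cell 2.
Mn²⁺ + 2 e⁻ → Mn, so n(Mn) = 4.163 / 2 = 2.081 mol.
m(Mn) = 2.081 × 54.94 = 114 g.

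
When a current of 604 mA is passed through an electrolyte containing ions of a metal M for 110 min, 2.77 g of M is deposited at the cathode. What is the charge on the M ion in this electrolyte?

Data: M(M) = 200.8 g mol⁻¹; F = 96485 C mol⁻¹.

Q = I·t = 0.6040 A × 6600.0 s = 3986 C, so n(e⁻) = 3986/96485 = 0.04132 mol.
n(M) deposited = 2.77 / 200.8 = 0.01379 mol.
Electrons per atom = n(e⁻)/n(M) = 0.04132 / 0.01379 = 3.00 ≈ 3, so the ion is M³⁺.

+3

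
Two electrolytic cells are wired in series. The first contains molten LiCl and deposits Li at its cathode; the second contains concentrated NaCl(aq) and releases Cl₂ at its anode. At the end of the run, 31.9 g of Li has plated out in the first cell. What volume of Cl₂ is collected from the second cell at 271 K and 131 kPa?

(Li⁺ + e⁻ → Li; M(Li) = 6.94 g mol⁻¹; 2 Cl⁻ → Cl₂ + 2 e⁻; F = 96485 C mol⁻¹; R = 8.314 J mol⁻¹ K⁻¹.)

n(Li) = 31.9 / 6.94 = 4.597 mol, so n(e⁻) = 1 × 4.597 = 4.597 mol.
The cells are in series, so the same 4.597 mol of electrons passes through the second cell.
2 Cl⁻ → Cl₂ + 2 e⁻ — 2 mol e⁻ per mol Cl₂, so n(Cl₂) = 4.597/2 = 2.298 mol.
V = nRT/P = (2.298 × 8.314 × 271) / (131 × 10³) = 0.0395 m³ = 39.5 L.

39.5 L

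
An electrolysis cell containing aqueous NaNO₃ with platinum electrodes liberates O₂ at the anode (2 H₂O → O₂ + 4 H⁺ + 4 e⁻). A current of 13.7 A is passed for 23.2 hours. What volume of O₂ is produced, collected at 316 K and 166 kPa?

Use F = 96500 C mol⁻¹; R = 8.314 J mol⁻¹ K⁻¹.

46.9 L

Q = I·t = 13.70 A × 83520 s = 1144000 C.
n(e⁻) = Q/F = 1144000 / 96500 = 11.86 mol.
4 electrons are transferred per O₂ molecule, so n(O₂) = 11.86 / 4 = 2.964 mol.
V = nRT/P = (2.964 × 8.314 × 316) / (166 × 10³ Pa) = 0.0469 m³ = 46.9 L.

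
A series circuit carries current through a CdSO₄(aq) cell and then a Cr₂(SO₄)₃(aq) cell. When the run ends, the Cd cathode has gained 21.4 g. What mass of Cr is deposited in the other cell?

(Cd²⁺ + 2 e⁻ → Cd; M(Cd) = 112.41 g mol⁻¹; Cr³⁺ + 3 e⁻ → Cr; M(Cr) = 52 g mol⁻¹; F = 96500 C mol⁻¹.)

6.60 g

n(Cd) = 21.4 / 112.41 = 0.1904 mol.
Since Cd²⁺ + 2 e⁻ → Cd, n(e⁻) passed = 2 × 0.1904 = 0.3807 mol.
Cells in series carry the same charge, so the same 0.3807 mol of electrons passes through cell 2.
Cr³⁺ + 3 e⁻ → Cr, so n(Cr) = 0.3807 / 3 = 0.1269 mol.
m(Cr) = 0.1269 × 52 = 6.60 g.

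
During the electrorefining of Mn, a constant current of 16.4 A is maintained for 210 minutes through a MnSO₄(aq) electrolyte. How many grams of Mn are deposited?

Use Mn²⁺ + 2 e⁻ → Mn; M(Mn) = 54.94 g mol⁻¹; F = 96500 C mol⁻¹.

Q = I·t = 16.40 A × 12600 s = 206600 C.
n(e⁻) = Q/F = 206600 / 96500 = 2.141 mol.
Mn²⁺ + 2 e⁻ → Mn, so n(Mn) = n(e⁻)/2 = 1.071 mol.
m = n·M = 1.071 × 54.94 = 58.8 g.

58.8 g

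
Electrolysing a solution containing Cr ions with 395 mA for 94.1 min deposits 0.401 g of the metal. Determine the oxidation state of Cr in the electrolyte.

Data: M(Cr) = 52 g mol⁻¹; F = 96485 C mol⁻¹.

+3

Q = I·t = 0.3950 A × 5646.0 s = 2230 C, so n(e⁻) = 2230/96485 = 0.02311 mol.
n(Cr) deposited = 0.401 / 52 = 0.007712 mol.
Electrons per atom = n(e⁻)/n(Cr) = 0.02311 / 0.007712 = 3.00 ≈ 3, so the ion is Cr³⁺.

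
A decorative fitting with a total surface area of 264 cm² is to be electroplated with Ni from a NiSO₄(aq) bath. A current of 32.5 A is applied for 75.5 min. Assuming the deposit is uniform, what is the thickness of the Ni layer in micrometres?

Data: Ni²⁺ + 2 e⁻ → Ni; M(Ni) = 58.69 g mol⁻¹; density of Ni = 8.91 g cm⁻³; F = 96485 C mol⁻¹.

190 μm

Q = I·t = 32.50 × 4530.0 = 147200 C; n(e⁻) = 1.526 mol.
n(Ni) = n(e⁻)/2 = 0.7629 mol, so m = 0.7629 × 58.69 = 44.78 g.
Volume = m/ρ = 44.78 / 8.91 = 5.025 cm³.
Thickness = V/A = 5.025 / 264 = 0.0190 cm = 190 μm.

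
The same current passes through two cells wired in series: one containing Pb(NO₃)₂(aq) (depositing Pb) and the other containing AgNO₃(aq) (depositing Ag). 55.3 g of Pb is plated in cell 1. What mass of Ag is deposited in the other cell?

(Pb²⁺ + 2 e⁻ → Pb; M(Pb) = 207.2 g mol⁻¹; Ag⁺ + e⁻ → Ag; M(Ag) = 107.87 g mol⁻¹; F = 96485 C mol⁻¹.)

n(Pb) = 55.3 / 207.2 = 0.2669 mol.
Since Pb²⁺ + 2 e⁻ → Pb, n(e⁻) passed = 2 × 0.2669 = 0.5338 mol.
Cells in series carry the same charge, so the same 0.5338 mol of electrons passes through cell 2.
Ag⁺ + e⁻ → Ag, so n(Ag) = 0.5338 / 1 = 0.5338 mol.
m(Ag) = 0.5338 × 107.87 = 57.6 g.

57.6 g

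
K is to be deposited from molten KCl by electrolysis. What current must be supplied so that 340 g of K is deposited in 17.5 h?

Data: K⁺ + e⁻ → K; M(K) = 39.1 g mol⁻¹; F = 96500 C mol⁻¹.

13.3 A

n(K) = 340 / 39.1 = 8.696 mol.
n(e⁻) = 1 × 8.696 = 8.696 mol.
Q = n(e⁻)·F = 8.696 × 96500 = 839100 C.
I = Q/t = 839100 / 63000 s = 13.3 A.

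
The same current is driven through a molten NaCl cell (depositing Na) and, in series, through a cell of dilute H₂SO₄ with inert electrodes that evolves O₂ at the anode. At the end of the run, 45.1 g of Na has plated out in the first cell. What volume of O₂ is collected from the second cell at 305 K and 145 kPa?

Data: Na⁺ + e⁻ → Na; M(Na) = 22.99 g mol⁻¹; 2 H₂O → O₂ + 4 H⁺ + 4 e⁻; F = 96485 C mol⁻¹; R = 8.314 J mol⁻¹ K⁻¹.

n(Na) = 45.1 / 22.99 = 1.962 mol, so n(e⁻) = 1 × 1.962 = 1.962 mol.
The cells are in series, so the same 1.962 mol of electrons passes through the second cell.
2 H₂O → O₂ + 4 H⁺ + 4 e⁻ — 4 mol e⁻ per mol O₂, so n(O₂) = 1.962/4 = 0.4904 mol.
V = nRT/P = (0.4904 × 8.314 × 305) / (145 × 10³) = 0.00858 m³ = 8.58 L.

8.58 L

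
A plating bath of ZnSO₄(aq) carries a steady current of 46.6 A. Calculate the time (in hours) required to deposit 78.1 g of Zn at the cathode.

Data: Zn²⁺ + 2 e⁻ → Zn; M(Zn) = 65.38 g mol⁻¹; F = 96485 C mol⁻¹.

n(Zn) = m/M = 78.1 / 65.38 = 1.195 mol.
Each Zn atom requires 2 electrons, so n(e⁻) = 2 × 1.195 = 2.389 mol.
Q = n(e⁻)·F = 2.389 × 96485 = 230500 C.
t = Q/I = 230500 / 46.60 A = 4947 s = 1.37 h.

1.37 h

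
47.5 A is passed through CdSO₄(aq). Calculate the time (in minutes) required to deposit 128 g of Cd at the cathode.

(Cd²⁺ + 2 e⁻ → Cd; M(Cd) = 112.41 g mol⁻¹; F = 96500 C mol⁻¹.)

n(Cd) = m/M = 128 / 112.41 = 1.139 mol.
Each Cd atom requires 2 electrons, so n(e⁻) = 2 × 1.139 = 2.277 mol.
Q = n(e⁻)·F = 2.277 × 96500 = 219800 C.
t = Q/I = 219800 / 47.50 A = 4627 s = 77.1 min.

77.1 min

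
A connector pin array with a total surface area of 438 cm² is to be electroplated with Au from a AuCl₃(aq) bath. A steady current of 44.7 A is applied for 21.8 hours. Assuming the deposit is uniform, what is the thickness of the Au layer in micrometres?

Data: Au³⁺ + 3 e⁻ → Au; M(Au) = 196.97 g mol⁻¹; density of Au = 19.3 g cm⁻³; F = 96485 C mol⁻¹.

2820 μm

Q = I·t = 44.70 × 78480 = 3508000 C; n(e⁻) = 36.36 mol.
n(Au) = n(e⁻)/3 = 12.12 mol, so m = 12.12 × 196.97 = 2387 g.
Volume = m/ρ = 2387 / 19.3 = 123.7 cm³.
Thickness = V/A = 123.7 / 438 = 0.282 cm = 2820 μm.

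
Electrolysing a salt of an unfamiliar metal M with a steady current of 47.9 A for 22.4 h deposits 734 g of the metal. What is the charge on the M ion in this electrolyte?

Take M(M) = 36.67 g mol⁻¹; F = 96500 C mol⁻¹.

+2

Q = I·t = 47.90 A × 80640 s = 3863000 C, so n(e⁻) = 3863000/96500 = 40.03 mol.
n(M) deposited = 734 / 36.67 = 20.02 mol.
Electrons per atom = n(e⁻)/n(M) = 40.03 / 20.02 = 2.00 ≈ 2, so the ion is M²⁺.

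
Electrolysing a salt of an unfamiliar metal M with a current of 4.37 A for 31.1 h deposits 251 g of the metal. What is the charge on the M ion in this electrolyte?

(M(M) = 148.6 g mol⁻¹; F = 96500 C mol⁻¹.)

+3

Q = I·t = 4.370 A × 111960 s = 489300 C, so n(e⁻) = 489300/96500 = 5.070 mol.
n(M) deposited = 251 / 148.6 = 1.689 mol.
Electrons per atom = n(e⁻)/n(M) = 5.070 / 1.689 = 3.00 ≈ 3, so the ion is M³⁺.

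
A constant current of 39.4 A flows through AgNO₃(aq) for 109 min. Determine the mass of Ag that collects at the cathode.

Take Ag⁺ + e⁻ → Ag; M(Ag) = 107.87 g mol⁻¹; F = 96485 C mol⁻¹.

288 g

Q = I·t = 39.40 A × 6540.0 s = 257700 C.
n(e⁻) = Q/F = 257700 / 96485 = 2.671 mol.
Ag⁺ + e⁻ → Ag, so n(Ag) = n(e⁻)/1 = 2.671 mol.
m = n·M = 2.671 × 107.87 = 288 g.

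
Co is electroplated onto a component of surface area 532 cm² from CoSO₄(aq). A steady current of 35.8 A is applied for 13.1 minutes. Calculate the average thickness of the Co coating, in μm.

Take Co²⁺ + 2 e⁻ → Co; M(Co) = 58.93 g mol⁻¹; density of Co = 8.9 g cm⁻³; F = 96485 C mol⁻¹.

Q = I·t = 35.80 × 786.00 = 28140 C; n(e⁻) = 0.2916 mol.
n(Co) = n(e⁻)/2 = 0.1458 mol, so m = 0.1458 × 58.93 = 8.593 g.
Volume = m/ρ = 8.593 / 8.9 = 0.9655 cm³.
Thickness = V/A = 0.9655 / 532 = 0.00181 cm = 18.1 μm.

18.1 μm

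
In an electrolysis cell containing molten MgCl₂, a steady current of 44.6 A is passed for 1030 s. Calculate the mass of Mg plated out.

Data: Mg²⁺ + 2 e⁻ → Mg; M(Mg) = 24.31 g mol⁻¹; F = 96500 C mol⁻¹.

5.79 g

Q = I·t = 44.60 A × 1030.0 s = 45940 C.
n(e⁻) = Q/F = 45940 / 96500 = 0.4760 mol.
Mg²⁺ + 2 e⁻ → Mg, so n(Mg) = n(e⁻)/2 = 0.2380 mol.
m = n·M = 0.2380 × 24.31 = 5.79 g.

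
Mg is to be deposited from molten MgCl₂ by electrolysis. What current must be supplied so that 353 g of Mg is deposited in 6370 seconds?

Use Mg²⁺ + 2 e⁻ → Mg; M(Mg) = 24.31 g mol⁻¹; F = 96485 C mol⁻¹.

440 A

n(Mg) = 353 / 24.31 = 14.52 mol.
n(e⁻) = 2 × 14.52 = 29.04 mol.
Q = n(e⁻)·F = 29.04 × 96485 = 2802000 C.
I = Q/t = 2802000 / 6370.0 s = 440 A.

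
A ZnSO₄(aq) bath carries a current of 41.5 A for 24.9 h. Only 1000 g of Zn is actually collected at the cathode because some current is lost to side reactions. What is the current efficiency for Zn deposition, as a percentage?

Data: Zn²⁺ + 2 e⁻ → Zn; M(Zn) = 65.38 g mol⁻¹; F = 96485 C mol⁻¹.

79.3 %

Q = I·t = 41.50 × 89640 = 3720000 C; n(e⁻) = 3720000/96485 = 38.56 mol.
Theoretical n(Zn) = n(e⁻)/2 = 19.28 mol, i.e. m_theo = 19.28 × 65.38 = 1260 g.
Efficiency = m_actual / m_theo = 1000 / 1260 = 79.3 %.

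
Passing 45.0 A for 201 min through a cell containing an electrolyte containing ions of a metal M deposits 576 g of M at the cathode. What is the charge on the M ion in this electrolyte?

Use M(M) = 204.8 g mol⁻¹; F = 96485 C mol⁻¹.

Q = I·t = 45.00 A × 12060 s = 542700 C, so n(e⁻) = 542700/96485 = 5.625 mol.
n(M) deposited = 576 / 204.8 = 2.812 mol.
Electrons per atom = n(e⁻)/n(M) = 5.625 / 2.812 = 2.00 ≈ 2, so the ion is M²⁺.

+2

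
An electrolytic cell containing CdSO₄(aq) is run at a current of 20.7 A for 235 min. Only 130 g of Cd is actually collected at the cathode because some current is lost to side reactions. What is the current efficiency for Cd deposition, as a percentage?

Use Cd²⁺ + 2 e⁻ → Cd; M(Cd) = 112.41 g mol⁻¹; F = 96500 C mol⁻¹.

Q = I·t = 20.70 × 14100 = 291900 C; n(e⁻) = 291900/96500 = 3.025 mol.
Theoretical n(Cd) = n(e⁻)/2 = 1.512 mol, i.e. m_theo = 1.512 × 112.41 = 170.0 g.
Efficiency = m_actual / m_theo = 130 / 170.0 = 76.5 %.

76.5 %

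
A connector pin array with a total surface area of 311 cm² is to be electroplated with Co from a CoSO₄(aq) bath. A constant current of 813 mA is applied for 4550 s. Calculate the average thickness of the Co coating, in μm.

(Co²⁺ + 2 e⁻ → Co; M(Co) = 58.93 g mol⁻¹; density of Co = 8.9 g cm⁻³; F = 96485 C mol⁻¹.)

4.08 μm

Q = I·t = 0.8130 × 4550.0 = 3699 C; n(e⁻) = 0.03834 mol.
n(Co) = n(e⁻)/2 = 0.01917 mol, so m = 0.01917 × 58.93 = 1.130 g.
Volume = m/ρ = 1.130 / 8.9 = 0.1269 cm³.
Thickness = V/A = 0.1269 / 311 = 4.08 × 10⁻⁴ cm = 4.08 μm.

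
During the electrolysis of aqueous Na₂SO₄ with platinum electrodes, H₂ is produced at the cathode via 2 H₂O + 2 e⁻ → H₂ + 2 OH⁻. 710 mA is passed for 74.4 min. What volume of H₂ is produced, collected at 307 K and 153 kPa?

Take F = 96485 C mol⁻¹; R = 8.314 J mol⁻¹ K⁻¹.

0.274 L

Q = I·t = 0.7100 A × 4464.0 s = 3169 C.
n(e⁻) = Q/F = 3169 / 96485 = 0.03285 mol.
2 electrons are transferred per H₂ molecule, so n(H₂) = 0.03285 / 2 = 0.01642 mol.
V = nRT/P = (0.01642 × 8.314 × 307) / (153 × 10³ Pa) = 2.74 × 10⁻⁴ m³ = 0.274 L.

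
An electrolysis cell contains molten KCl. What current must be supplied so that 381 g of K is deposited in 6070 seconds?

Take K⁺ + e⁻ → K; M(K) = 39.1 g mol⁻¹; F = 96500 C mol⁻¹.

n(K) = 381 / 39.1 = 9.744 mol.
n(e⁻) = 1 × 9.744 = 9.744 mol.
Q = n(e⁻)·F = 9.744 × 96500 = 940300 C.
I = Q/t = 940300 / 6070.0 s = 155 A.

155 A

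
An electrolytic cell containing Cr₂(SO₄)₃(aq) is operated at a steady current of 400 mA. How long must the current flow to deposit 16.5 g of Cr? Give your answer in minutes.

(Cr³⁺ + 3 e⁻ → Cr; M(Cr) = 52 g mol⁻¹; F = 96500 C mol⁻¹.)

n(Cr) = m/M = 16.5 / 52 = 0.3173 mol.
Each Cr atom requires 3 electrons, so n(e⁻) = 3 × 0.3173 = 0.9519 mol.
Q = n(e⁻)·F = 0.9519 × 96500 = 91860 C.
t = Q/I = 91860 / 0.4000 A = 229700 s = 3830 min.

3830 min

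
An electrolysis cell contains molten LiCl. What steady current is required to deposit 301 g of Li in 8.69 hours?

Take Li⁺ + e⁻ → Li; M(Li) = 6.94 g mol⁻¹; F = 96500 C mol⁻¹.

n(Li) = 301 / 6.94 = 43.37 mol.
n(e⁻) = 1 × 43.37 = 43.37 mol.
Q = n(e⁻)·F = 43.37 × 96500 = 4185000 C.
I = Q/t = 4185000 / 31284 s = 134 A.

134 A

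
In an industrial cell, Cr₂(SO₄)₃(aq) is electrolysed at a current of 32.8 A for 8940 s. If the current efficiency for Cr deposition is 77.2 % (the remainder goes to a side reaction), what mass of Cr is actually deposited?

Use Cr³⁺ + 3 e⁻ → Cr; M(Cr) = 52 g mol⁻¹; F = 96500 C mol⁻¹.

40.7 g

Q = I·t = 32.80 × 8940.0 = 293200 C.
n(e⁻) = 293200/96500 = 3.039 mol; theoretically n(Cr) = 3.039/3 = 1.013 mol, m_theo = 52.67 g.
At 77.2 % efficiency, m_actual = 0.772 × 52.67 = 40.7 g.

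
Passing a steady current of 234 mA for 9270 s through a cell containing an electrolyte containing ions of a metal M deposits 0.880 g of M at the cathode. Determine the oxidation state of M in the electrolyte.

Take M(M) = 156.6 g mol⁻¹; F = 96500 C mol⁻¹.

Q = I·t = 0.2340 A × 9270.0 s = 2169 C, so n(e⁻) = 2169/96500 = 0.02248 mol.
n(M) deposited = 0.880 / 156.6 = 0.005619 mol.
Electrons per atom = n(e⁻)/n(M) = 0.02248 / 0.005619 = 4.00 ≈ 4, so the ion is M⁴⁺.

+4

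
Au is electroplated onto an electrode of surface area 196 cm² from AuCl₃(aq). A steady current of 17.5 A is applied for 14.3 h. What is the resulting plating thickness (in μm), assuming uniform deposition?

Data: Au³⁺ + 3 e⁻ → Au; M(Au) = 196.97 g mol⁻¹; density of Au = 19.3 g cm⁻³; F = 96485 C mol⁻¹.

1620 μm

Q = I·t = 17.50 × 51480 = 900900 C; n(e⁻) = 9.337 mol.
n(Au) = n(e⁻)/3 = 3.112 mol, so m = 3.112 × 196.97 = 613.0 g.
Volume = m/ρ = 613.0 / 19.3 = 31.76 cm³.
Thickness = V/A = 31.76 / 196 = 0.162 cm = 1620 μm.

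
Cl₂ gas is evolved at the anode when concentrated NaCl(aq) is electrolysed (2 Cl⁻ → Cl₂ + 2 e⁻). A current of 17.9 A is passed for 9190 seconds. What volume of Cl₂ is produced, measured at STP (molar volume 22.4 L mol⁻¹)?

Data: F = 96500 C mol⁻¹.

Q = I·t = 17.90 A × 9190.0 s = 164500 C.
n(e⁻) = Q/F = 164500 / 96500 = 1.705 mol.
2 electrons are transferred per Cl₂ molecule, so n(Cl₂) = 1.705 / 2 = 0.8523 mol.
V = n × V_m = 0.8523 × 22.4 = 19.1 L.

19.1 L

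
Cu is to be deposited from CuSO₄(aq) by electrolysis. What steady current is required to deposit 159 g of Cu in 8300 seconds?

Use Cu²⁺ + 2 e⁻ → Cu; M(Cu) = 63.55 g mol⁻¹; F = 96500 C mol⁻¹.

n(Cu) = 159 / 63.55 = 2.502 mol.
n(e⁻) = 2 × 2.502 = 5.004 mol.
Q = n(e⁻)·F = 5.004 × 96500 = 482900 C.
I = Q/t = 482900 / 8300.0 s = 58.2 A.

58.2 A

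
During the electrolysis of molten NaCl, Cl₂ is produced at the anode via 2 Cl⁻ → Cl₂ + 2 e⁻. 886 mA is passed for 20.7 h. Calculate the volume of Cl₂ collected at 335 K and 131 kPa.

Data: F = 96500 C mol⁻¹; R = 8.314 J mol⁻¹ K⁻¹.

7.27 L

Q = I·t = 0.8860 A × 74520 s = 66020 C.
n(e⁻) = Q/F = 66020 / 96500 = 0.6842 mol.
2 electrons are transferred per Cl₂ molecule, so n(Cl₂) = 0.6842 / 2 = 0.3421 mol.
V = nRT/P = (0.3421 × 8.314 × 335) / (131 × 10³ Pa) = 0.00727 m³ = 7.27 L.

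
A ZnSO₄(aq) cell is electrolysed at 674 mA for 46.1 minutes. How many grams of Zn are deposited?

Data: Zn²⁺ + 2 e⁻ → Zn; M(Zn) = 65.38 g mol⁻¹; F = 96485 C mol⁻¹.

Q = I·t = 0.6740 A × 2766.0 s = 1864 C.
n(e⁻) = Q/F = 1864 / 96485 = 0.01932 mol.
Zn²⁺ + 2 e⁻ → Zn, so n(Zn) = n(e⁻)/2 = 0.009661 mol.
m = n·M = 0.009661 × 65.38 = 0.632 g.

0.632 g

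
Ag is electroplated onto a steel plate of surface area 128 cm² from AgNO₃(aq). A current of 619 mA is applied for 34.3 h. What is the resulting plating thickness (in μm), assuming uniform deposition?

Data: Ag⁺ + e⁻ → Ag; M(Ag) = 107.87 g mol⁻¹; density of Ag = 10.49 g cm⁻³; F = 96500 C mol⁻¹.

636 μm

Q = I·t = 0.6190 × 123480 = 76430 C; n(e⁻) = 0.7921 mol.
n(Ag) = n(e⁻)/1 = 0.7921 mol, so m = 0.7921 × 107.87 = 85.44 g.
Volume = m/ρ = 85.44 / 10.49 = 8.145 cm³.
Thickness = V/A = 8.145 / 128 = 0.0636 cm = 636 μm.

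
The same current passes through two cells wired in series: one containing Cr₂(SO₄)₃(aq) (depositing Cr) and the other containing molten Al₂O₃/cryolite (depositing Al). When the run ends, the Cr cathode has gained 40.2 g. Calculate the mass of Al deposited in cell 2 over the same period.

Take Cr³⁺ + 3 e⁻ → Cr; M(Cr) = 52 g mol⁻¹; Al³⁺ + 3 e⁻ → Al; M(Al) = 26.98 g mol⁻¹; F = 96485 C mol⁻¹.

n(Cr) = 40.2 / 52 = 0.7731 mol.
Since Cr³⁺ + 3 e⁻ → Cr, n(e⁻) passed = 3 × 0.7731 = 2.319 mol.
Cells in series carry the same charge, so the same 2.319 mol of electrons passes through cell 2.
Al³⁺ + 3 e⁻ → Al, so n(Al) = 2.319 / 3 = 0.7731 mol.
m(Al) = 0.7731 × 26.98 = 20.9 g.

20.9 g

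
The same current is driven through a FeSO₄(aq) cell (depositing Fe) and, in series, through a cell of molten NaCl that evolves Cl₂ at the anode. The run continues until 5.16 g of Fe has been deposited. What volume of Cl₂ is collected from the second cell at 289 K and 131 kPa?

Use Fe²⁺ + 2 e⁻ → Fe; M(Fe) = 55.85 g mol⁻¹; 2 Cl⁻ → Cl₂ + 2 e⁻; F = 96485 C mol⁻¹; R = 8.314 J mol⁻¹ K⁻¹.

n(Fe) = 5.16 / 55.85 = 0.09239 mol, so n(e⁻) = 2 × 0.09239 = 0.1848 mol.
The cells are in series, so the same 0.1848 mol of electrons passes through the second cell.
2 Cl⁻ → Cl₂ + 2 e⁻ — 2 mol e⁻ per mol Cl₂, so n(Cl₂) = 0.1848/2 = 0.09239 mol.
V = nRT/P = (0.09239 × 8.314 × 289) / (131 × 10³) = 0.00169 m³ = 1.69 L.

1.69 L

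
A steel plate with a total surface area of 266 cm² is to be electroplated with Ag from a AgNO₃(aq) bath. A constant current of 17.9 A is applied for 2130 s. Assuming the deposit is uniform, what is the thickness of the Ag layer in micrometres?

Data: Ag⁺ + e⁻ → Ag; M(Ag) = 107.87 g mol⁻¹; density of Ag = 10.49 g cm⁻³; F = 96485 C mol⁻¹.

Q = I·t = 17.90 × 2130.0 = 38130 C; n(e⁻) = 0.3952 mol.
n(Ag) = n(e⁻)/1 = 0.3952 mol, so m = 0.3952 × 107.87 = 42.63 g.
Volume = m/ρ = 42.63 / 10.49 = 4.063 cm³.
Thickness = V/A = 4.063 / 266 = 0.0153 cm = 153 μm.

153 μm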